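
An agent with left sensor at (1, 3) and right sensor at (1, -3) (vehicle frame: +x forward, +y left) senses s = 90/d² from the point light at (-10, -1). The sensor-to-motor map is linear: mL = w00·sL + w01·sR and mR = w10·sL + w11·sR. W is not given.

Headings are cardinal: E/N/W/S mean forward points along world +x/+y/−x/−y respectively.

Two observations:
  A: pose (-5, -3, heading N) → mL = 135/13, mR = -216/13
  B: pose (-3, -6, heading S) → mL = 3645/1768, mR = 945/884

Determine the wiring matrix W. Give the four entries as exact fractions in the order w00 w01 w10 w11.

1/2 1 -1 1

obs A: pose=(-5,-3,N) → sL=18, sR=18/13, mL=135/13, mR=-216/13
obs B: pose=(-3,-6,S) → sL=45/68, sR=45/26, mL=3645/1768, mR=945/884
sensor matrix S = [[18, 18/13], [45/68, 45/26]]; det S = 13365/442
solve [mL_A; mL_B] = S·[w00; w01] and [mR_A; mR_B] = S·[w10; w11]:
  w00 = 1/2, w01 = 1, w10 = -1, w11 = 1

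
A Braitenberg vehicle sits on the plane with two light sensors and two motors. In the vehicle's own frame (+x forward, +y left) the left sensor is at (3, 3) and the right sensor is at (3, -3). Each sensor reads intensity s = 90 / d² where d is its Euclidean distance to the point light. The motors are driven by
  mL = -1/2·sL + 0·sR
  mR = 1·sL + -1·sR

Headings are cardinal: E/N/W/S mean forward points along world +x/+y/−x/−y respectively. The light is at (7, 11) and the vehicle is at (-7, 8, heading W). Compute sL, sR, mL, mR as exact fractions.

18/65 90/289 -9/65 -648/18785

left sensor world pos  = (-10, 5); dL² = 325
right sensor world pos = (-10, 11); dR² = 289
sL = 90/325 = 18/65
sR = 90/289 = 90/289
mL = -1/2·sL + 0·sR = -9/65
mR = 1·sL + -1·sR = -648/18785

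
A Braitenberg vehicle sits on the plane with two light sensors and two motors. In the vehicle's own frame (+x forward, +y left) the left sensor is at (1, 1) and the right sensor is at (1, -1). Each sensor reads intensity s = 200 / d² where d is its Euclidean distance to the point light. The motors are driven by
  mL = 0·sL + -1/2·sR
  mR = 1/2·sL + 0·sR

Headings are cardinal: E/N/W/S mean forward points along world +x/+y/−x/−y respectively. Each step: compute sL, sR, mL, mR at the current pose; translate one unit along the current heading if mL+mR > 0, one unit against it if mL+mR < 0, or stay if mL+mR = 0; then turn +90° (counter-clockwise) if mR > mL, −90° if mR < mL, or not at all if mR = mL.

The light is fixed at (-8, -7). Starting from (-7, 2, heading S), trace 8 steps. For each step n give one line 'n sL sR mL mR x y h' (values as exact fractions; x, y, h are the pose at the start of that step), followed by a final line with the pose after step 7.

n=0: pose=(-7,2,S); sL=50/17, sR=25/8; mL=-25/16, mR=25/17; mL+mR=-25/272 → advance -1; mR−mL=825/272 → turn +1·90°
n=1: pose=(-7,3,E); sL=8/5, sR=40/17; mL=-20/17, mR=4/5; mL+mR=-32/85 → advance -1; mR−mL=168/85 → turn +1·90°
n=2: pose=(-8,3,N); sL=100/61, sR=100/61; mL=-50/61, mR=50/61; mL+mR=0 → advance +0; mR−mL=100/61 → turn +1·90°
n=3: pose=(-8,3,W); sL=100/41, sR=100/61; mL=-50/61, mR=50/41; mL+mR=1000/2501 → advance +1; mR−mL=5100/2501 → turn +1·90°
n=4: pose=(-9,3,S); sL=200/81, sR=40/17; mL=-20/17, mR=100/81; mL+mR=80/1377 → advance +1; mR−mL=3320/1377 → turn +1·90°
n=5: pose=(-9,2,E); sL=2, sR=25/8; mL=-25/16, mR=1; mL+mR=-9/16 → advance -1; mR−mL=41/16 → turn +1·90°
n=6: pose=(-10,2,N); sL=200/109, sR=200/101; mL=-100/101, mR=100/109; mL+mR=-800/11009 → advance -1; mR−mL=21000/11009 → turn +1·90°
n=7: pose=(-10,1,W); sL=100/29, sR=20/9; mL=-10/9, mR=50/29; mL+mR=160/261 → advance +1; mR−mL=740/261 → turn +1·90°

0 50/17 25/8 -25/16 25/17 -7 2 S
1 8/5 40/17 -20/17 4/5 -7 3 E
2 100/61 100/61 -50/61 50/61 -8 3 N
3 100/41 100/61 -50/61 50/41 -8 3 W
4 200/81 40/17 -20/17 100/81 -9 3 S
5 2 25/8 -25/16 1 -9 2 E
6 200/109 200/101 -100/101 100/109 -10 2 N
7 100/29 20/9 -10/9 50/29 -10 1 W
final -11 1 S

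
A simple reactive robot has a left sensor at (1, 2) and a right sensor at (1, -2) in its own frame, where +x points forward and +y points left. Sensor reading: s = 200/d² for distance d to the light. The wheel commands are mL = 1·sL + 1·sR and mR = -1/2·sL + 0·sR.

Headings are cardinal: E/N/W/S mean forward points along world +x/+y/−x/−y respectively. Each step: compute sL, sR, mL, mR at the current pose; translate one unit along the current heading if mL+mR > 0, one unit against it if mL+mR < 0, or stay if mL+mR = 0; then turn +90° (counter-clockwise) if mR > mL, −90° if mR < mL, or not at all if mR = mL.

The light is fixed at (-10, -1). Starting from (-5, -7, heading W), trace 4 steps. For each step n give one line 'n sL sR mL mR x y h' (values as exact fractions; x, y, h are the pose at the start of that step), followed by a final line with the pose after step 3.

n=0: pose=(-5,-7,W); sL=5/2, sR=25/4; mL=35/4, mR=-5/4; mL+mR=15/2 → advance +1; mR−mL=-10 → turn -1·90°
n=1: pose=(-6,-7,N); sL=200/29, sR=200/61; mL=18000/1769, mR=-100/29; mL+mR=11900/1769 → advance +1; mR−mL=-24100/1769 → turn -1·90°
n=2: pose=(-6,-6,E); sL=100/17, sR=100/37; mL=5400/629, mR=-50/17; mL+mR=3550/629 → advance +1; mR−mL=-7250/629 → turn -1·90°
n=3: pose=(-5,-6,S); sL=40/17, sR=40/9; mL=1040/153, mR=-20/17; mL+mR=860/153 → advance +1; mR−mL=-1220/153 → turn -1·90°

0 5/2 25/4 35/4 -5/4 -5 -7 W
1 200/29 200/61 18000/1769 -100/29 -6 -7 N
2 100/17 100/37 5400/629 -50/17 -6 -6 E
3 40/17 40/9 1040/153 -20/17 -5 -6 S
final -5 -7 W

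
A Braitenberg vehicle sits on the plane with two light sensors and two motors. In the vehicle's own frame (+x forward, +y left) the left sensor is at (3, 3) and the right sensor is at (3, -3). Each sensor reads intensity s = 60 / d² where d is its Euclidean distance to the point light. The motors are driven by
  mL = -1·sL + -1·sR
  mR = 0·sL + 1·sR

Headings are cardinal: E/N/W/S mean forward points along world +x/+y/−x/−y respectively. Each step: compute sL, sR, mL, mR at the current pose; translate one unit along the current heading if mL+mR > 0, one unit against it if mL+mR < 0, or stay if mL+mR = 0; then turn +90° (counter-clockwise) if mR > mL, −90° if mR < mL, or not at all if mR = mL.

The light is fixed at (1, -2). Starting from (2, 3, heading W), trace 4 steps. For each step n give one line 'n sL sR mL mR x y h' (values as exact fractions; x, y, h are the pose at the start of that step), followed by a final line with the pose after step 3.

n=0: pose=(2,3,W); sL=15/2, sR=15/17; mL=-285/34, mR=15/17; mL+mR=-15/2 → advance -1; mR−mL=315/34 → turn +1·90°
n=1: pose=(3,3,S); sL=60/29, sR=12; mL=-408/29, mR=12; mL+mR=-60/29 → advance -1; mR−mL=756/29 → turn +1·90°
n=2: pose=(3,4,E); sL=30/53, sR=30/17; mL=-2100/901, mR=30/17; mL+mR=-30/53 → advance -1; mR−mL=3690/901 → turn +1·90°
n=3: pose=(2,4,N); sL=12/17, sR=60/97; mL=-2184/1649, mR=60/97; mL+mR=-12/17 → advance -1; mR−mL=3204/1649 → turn +1·90°

0 15/2 15/17 -285/34 15/17 2 3 W
1 60/29 12 -408/29 12 3 3 S
2 30/53 30/17 -2100/901 30/17 3 4 E
3 12/17 60/97 -2184/1649 60/97 2 4 N
final 2 3 W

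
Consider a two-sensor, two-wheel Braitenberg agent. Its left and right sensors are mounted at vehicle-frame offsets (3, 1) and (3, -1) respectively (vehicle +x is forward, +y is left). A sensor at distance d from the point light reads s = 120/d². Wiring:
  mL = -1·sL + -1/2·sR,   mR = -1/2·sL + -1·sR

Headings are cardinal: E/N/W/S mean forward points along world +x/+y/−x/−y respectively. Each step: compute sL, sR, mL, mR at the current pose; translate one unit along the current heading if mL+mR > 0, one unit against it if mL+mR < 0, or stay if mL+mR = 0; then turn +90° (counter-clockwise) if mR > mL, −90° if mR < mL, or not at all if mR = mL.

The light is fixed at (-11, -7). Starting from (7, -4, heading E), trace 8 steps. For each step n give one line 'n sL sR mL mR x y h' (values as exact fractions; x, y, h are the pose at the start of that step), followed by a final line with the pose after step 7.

0 120/457 24/89 -16164/40673 -16308/40673 7 -4 E
1 10/27 15/32 -1045/1728 -565/864 6 -4 S
2 24/41 120/221 -7764/9061 -7572/9061 6 -3 W
3 60/181 12/29 -2826/5249 -3042/5249 7 -3 S
4 120/241 40/87 -15260/20967 -14860/20967 7 -2 W
5 30/101 15/41 -3975/8282 -2130/4141 8 -2 S
6 120/281 24/61 -10692/17141 -10404/17141 8 -1 W
7 4/15 12/37 -238/555 -254/555 9 -1 S
final 9 0 W

n=0: pose=(7,-4,E); sL=120/457, sR=24/89; mL=-16164/40673, mR=-16308/40673; mL+mR=-32472/40673 → advance -1; mR−mL=-144/40673 → turn -1·90°
n=1: pose=(6,-4,S); sL=10/27, sR=15/32; mL=-1045/1728, mR=-565/864; mL+mR=-725/576 → advance -1; mR−mL=-85/1728 → turn -1·90°
n=2: pose=(6,-3,W); sL=24/41, sR=120/221; mL=-7764/9061, mR=-7572/9061; mL+mR=-15336/9061 → advance -1; mR−mL=192/9061 → turn +1·90°
n=3: pose=(7,-3,S); sL=60/181, sR=12/29; mL=-2826/5249, mR=-3042/5249; mL+mR=-5868/5249 → advance -1; mR−mL=-216/5249 → turn -1·90°
n=4: pose=(7,-2,W); sL=120/241, sR=40/87; mL=-15260/20967, mR=-14860/20967; mL+mR=-10040/6989 → advance -1; mR−mL=400/20967 → turn +1·90°
n=5: pose=(8,-2,S); sL=30/101, sR=15/41; mL=-3975/8282, mR=-2130/4141; mL+mR=-8235/8282 → advance -1; mR−mL=-285/8282 → turn -1·90°
n=6: pose=(8,-1,W); sL=120/281, sR=24/61; mL=-10692/17141, mR=-10404/17141; mL+mR=-21096/17141 → advance -1; mR−mL=288/17141 → turn +1·90°
n=7: pose=(9,-1,S); sL=4/15, sR=12/37; mL=-238/555, mR=-254/555; mL+mR=-164/185 → advance -1; mR−mL=-16/555 → turn -1·90°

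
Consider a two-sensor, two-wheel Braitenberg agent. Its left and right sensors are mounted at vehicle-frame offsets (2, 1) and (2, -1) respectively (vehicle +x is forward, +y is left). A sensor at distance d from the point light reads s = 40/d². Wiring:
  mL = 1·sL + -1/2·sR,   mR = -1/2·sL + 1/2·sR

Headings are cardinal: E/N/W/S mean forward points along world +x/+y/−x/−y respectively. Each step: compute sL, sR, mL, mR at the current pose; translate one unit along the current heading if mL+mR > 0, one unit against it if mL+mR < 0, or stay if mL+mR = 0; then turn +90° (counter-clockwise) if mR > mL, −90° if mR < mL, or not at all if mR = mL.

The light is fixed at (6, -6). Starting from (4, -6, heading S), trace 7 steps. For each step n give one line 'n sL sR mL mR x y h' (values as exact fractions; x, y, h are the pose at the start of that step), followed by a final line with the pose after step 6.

n=0: pose=(4,-6,S); sL=8, sR=40/13; mL=84/13, mR=-32/13; mL+mR=4 → advance +1; mR−mL=-116/13 → turn -1·90°
n=1: pose=(4,-7,W); sL=2, sR=5/2; mL=3/4, mR=1/4; mL+mR=1 → advance +1; mR−mL=-1/2 → turn -1·90°
n=2: pose=(3,-7,N); sL=40/17, sR=8; mL=-28/17, mR=48/17; mL+mR=20/17 → advance +1; mR−mL=76/17 → turn +1·90°
n=3: pose=(3,-6,W); sL=20/13, sR=20/13; mL=10/13, mR=0; mL+mR=10/13 → advance +1; mR−mL=-10/13 → turn -1·90°
n=4: pose=(2,-6,N); sL=40/29, sR=40/13; mL=-60/377, mR=320/377; mL+mR=20/29 → advance +1; mR−mL=380/377 → turn +1·90°
n=5: pose=(2,-5,W); sL=10/9, sR=1; mL=11/18, mR=-1/18; mL+mR=5/9 → advance +1; mR−mL=-2/3 → turn -1·90°
n=6: pose=(1,-5,N); sL=8/9, sR=8/5; mL=4/45, mR=16/45; mL+mR=4/9 → advance +1; mR−mL=4/15 → turn +1·90°

0 8 40/13 84/13 -32/13 4 -6 S
1 2 5/2 3/4 1/4 4 -7 W
2 40/17 8 -28/17 48/17 3 -7 N
3 20/13 20/13 10/13 0 3 -6 W
4 40/29 40/13 -60/377 320/377 2 -6 N
5 10/9 1 11/18 -1/18 2 -5 W
6 8/9 8/5 4/45 16/45 1 -5 N
final 1 -4 W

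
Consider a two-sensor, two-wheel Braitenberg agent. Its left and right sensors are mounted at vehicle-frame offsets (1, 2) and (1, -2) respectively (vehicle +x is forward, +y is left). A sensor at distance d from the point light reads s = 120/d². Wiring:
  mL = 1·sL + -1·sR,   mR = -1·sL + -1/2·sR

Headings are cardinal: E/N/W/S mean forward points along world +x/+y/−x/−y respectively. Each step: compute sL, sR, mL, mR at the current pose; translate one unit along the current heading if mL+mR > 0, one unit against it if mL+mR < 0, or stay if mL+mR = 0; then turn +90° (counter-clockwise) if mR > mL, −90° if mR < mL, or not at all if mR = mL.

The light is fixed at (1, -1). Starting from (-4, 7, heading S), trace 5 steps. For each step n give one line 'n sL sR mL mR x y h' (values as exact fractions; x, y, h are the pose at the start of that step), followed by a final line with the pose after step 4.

n=0: pose=(-4,7,S); sL=60/29, sR=60/49; mL=1200/1421, mR=-3810/1421; mL+mR=-90/49 → advance -1; mR−mL=-5010/1421 → turn -1·90°
n=1: pose=(-4,8,W); sL=24/17, sR=120/157; mL=1728/2669, mR=-4788/2669; mL+mR=-180/157 → advance -1; mR−mL=-6516/2669 → turn -1·90°
n=2: pose=(-3,8,N); sL=15/17, sR=15/13; mL=-60/221, mR=-645/442; mL+mR=-45/26 → advance -1; mR−mL=-525/442 → turn -1·90°
n=3: pose=(-3,7,E); sL=120/109, sR=8/3; mL=-512/327, mR=-796/327; mL+mR=-4 → advance -1; mR−mL=-284/327 → turn -1·90°
n=4: pose=(-4,7,S); sL=60/29, sR=60/49; mL=1200/1421, mR=-3810/1421; mL+mR=-90/49 → advance -1; mR−mL=-5010/1421 → turn -1·90°

0 60/29 60/49 1200/1421 -3810/1421 -4 7 S
1 24/17 120/157 1728/2669 -4788/2669 -4 8 W
2 15/17 15/13 -60/221 -645/442 -3 8 N
3 120/109 8/3 -512/327 -796/327 -3 7 E
4 60/29 60/49 1200/1421 -3810/1421 -4 7 S
final -4 8 W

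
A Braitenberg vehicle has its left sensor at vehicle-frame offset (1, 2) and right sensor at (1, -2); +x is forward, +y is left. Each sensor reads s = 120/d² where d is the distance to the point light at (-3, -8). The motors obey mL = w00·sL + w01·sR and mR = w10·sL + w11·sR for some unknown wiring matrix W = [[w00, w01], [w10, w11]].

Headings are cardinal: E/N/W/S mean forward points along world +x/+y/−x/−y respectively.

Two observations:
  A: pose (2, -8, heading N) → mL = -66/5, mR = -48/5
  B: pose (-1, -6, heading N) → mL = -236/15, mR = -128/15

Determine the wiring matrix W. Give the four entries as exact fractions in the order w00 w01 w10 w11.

obs A: pose=(2,-8,N) → sL=12, sR=12/5, mL=-66/5, mR=-48/5
obs B: pose=(-1,-6,N) → sL=40/3, sR=24/5, mL=-236/15, mR=-128/15
sensor matrix S = [[12, 12/5], [40/3, 24/5]]; det S = 128/5
solve [mL_A; mL_B] = S·[w00; w01] and [mR_A; mR_B] = S·[w10; w11]:
  w00 = -1, w01 = -1/2, w10 = -1, w11 = 1

-1 -1/2 -1 1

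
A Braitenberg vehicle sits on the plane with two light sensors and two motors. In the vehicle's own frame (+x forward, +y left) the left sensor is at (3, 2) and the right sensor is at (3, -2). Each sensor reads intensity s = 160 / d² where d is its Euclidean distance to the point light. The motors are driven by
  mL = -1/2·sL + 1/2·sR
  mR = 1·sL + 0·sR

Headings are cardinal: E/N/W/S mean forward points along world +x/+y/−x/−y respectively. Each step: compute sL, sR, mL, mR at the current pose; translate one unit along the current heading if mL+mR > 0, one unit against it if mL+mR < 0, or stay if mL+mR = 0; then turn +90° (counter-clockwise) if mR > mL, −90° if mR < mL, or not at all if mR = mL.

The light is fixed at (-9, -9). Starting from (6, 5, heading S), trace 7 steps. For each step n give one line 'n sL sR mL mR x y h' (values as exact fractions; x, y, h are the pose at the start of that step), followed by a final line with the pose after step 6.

0 16/41 16/29 96/1189 16/41 6 5 S
1 160/549 32/89 1664/48861 160/549 6 4 E
2 40/113 8/29 -128/3277 40/113 7 4 N
3 160/313 32/85 -1792/26605 160/313 7 5 W
4 16/41 16/29 96/1189 16/41 6 5 S
5 160/549 32/89 1664/48861 160/549 6 4 E
6 40/113 8/29 -128/3277 40/113 7 4 N
final 7 5 W

n=0: pose=(6,5,S); sL=16/41, sR=16/29; mL=96/1189, mR=16/41; mL+mR=560/1189 → advance +1; mR−mL=368/1189 → turn +1·90°
n=1: pose=(6,4,E); sL=160/549, sR=32/89; mL=1664/48861, mR=160/549; mL+mR=15904/48861 → advance +1; mR−mL=4192/16287 → turn +1·90°
n=2: pose=(7,4,N); sL=40/113, sR=8/29; mL=-128/3277, mR=40/113; mL+mR=1032/3277 → advance +1; mR−mL=1288/3277 → turn +1·90°
n=3: pose=(7,5,W); sL=160/313, sR=32/85; mL=-1792/26605, mR=160/313; mL+mR=11808/26605 → advance +1; mR−mL=15392/26605 → turn +1·90°
n=4: pose=(6,5,S); sL=16/41, sR=16/29; mL=96/1189, mR=16/41; mL+mR=560/1189 → advance +1; mR−mL=368/1189 → turn +1·90°
n=5: pose=(6,4,E); sL=160/549, sR=32/89; mL=1664/48861, mR=160/549; mL+mR=15904/48861 → advance +1; mR−mL=4192/16287 → turn +1·90°
n=6: pose=(7,4,N); sL=40/113, sR=8/29; mL=-128/3277, mR=40/113; mL+mR=1032/3277 → advance +1; mR−mL=1288/3277 → turn +1·90°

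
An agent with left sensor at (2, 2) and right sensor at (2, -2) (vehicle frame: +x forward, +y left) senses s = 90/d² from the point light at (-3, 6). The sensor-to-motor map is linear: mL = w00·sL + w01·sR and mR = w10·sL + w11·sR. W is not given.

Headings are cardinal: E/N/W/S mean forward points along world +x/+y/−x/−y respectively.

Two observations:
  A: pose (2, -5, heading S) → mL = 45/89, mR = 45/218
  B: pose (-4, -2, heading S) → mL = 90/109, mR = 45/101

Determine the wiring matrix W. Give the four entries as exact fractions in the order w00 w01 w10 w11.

obs A: pose=(2,-5,S) → sL=45/109, sR=45/89, mL=45/89, mR=45/218
obs B: pose=(-4,-2,S) → sL=90/101, sR=90/109, mL=90/109, mR=45/101
sensor matrix S = [[45/109, 45/89], [90/101, 90/109]]; det S = -11712600/106798309
solve [mL_A; mL_B] = S·[w00; w01] and [mR_A; mR_B] = S·[w10; w11]:
  w00 = 0, w01 = 1, w10 = 1/2, w11 = 0

0 1 1/2 0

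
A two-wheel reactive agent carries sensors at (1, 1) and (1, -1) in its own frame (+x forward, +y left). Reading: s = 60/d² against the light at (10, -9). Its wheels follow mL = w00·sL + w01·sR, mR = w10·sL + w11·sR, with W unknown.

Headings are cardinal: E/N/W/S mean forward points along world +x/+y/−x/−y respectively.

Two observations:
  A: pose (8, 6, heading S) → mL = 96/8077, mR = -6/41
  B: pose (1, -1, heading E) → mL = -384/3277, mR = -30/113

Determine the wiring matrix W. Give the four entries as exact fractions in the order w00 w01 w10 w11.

obs A: pose=(8,6,S) → sL=60/197, sR=12/41, mL=96/8077, mR=-6/41
obs B: pose=(1,-1,E) → sL=12/29, sR=60/113, mL=-384/3277, mR=-30/113
sensor matrix S = [[60/197, 12/41], [12/29, 60/113]]; det S = 1074816/26468329
solve [mL_A; mL_B] = S·[w00; w01] and [mR_A; mR_B] = S·[w10; w11]:
  w00 = 1, w01 = -1, w10 = 0, w11 = -1/2

1 -1 0 -1/2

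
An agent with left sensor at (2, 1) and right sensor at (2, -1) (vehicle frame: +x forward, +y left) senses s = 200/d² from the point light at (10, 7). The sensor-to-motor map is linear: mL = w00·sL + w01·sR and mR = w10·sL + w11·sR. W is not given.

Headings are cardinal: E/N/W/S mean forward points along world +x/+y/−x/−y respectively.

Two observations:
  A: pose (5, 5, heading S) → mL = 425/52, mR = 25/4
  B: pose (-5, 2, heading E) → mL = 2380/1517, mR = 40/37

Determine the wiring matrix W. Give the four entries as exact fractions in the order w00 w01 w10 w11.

obs A: pose=(5,5,S) → sL=25/4, sR=50/13, mL=425/52, mR=25/4
obs B: pose=(-5,2,E) → sL=40/37, sR=40/41, mL=2380/1517, mR=40/37
sensor matrix S = [[25/4, 50/13], [40/37, 40/41]]; det S = 38250/19721
solve [mL_A; mL_B] = S·[w00; w01] and [mR_A; mR_B] = S·[w10; w11]:
  w00 = 1, w01 = 1/2, w10 = 1, w11 = 0

1 1/2 1 0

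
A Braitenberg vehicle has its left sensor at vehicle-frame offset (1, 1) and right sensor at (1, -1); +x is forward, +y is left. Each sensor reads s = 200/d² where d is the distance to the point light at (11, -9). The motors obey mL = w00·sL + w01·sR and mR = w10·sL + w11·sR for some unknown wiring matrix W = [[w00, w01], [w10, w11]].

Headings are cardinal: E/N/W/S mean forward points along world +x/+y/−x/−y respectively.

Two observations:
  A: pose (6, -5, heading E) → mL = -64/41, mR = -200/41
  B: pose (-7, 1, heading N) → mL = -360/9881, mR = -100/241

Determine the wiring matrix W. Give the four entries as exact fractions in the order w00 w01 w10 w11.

1/2 -1/2 -1 0

obs A: pose=(6,-5,E) → sL=200/41, sR=8, mL=-64/41, mR=-200/41
obs B: pose=(-7,1,N) → sL=100/241, sR=20/41, mL=-360/9881, mR=-100/241
sensor matrix S = [[200/41, 8], [100/241, 20/41]]; det S = -380800/405121
solve [mL_A; mL_B] = S·[w00; w01] and [mR_A; mR_B] = S·[w10; w11]:
  w00 = 1/2, w01 = -1/2, w10 = -1, w11 = 0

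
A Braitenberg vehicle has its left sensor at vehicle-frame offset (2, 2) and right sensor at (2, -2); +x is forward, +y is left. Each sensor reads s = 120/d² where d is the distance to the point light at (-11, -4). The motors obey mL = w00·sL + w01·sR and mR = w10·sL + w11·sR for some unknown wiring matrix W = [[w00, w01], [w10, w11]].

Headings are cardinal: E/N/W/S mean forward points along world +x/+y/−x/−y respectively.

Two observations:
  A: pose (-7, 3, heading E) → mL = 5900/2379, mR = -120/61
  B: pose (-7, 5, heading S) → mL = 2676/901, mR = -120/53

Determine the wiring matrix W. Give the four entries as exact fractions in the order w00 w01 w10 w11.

1/2 1 0 -1

obs A: pose=(-7,3,E) → sL=40/39, sR=120/61, mL=5900/2379, mR=-120/61
obs B: pose=(-7,5,S) → sL=24/17, sR=120/53, mL=2676/901, mR=-120/53
sensor matrix S = [[40/39, 120/61], [24/17, 120/53]]; det S = -325120/714493
solve [mL_A; mL_B] = S·[w00; w01] and [mR_A; mR_B] = S·[w10; w11]:
  w00 = 1/2, w01 = 1, w10 = 0, w11 = -1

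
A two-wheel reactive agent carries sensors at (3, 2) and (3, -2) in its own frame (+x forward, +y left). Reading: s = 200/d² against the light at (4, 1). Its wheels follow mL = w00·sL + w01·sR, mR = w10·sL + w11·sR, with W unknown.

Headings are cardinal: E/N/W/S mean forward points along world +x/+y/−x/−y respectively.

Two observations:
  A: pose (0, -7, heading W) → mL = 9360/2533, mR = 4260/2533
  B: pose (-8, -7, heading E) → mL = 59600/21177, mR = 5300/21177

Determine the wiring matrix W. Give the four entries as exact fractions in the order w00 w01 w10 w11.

obs A: pose=(0,-7,W) → sL=200/149, sR=40/17, mL=9360/2533, mR=4260/2533
obs B: pose=(-8,-7,E) → sL=200/117, sR=200/181, mL=59600/21177, mR=5300/21177
sensor matrix S = [[200/149, 40/17], [200/117, 200/181]]; det S = -136192000/53641341
solve [mL_A; mL_B] = S·[w00; w01] and [mR_A; mR_B] = S·[w10; w11]:
  w00 = 1, w01 = 1, w10 = -1/2, w11 = 1

1 1 -1/2 1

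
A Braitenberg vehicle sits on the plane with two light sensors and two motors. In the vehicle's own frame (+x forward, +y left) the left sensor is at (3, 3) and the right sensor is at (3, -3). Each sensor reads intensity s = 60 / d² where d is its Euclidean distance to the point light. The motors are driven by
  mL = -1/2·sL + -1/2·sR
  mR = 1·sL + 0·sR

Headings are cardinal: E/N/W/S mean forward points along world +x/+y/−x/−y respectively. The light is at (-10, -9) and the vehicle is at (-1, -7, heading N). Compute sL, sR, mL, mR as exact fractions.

60/61 60/169 -6900/10309 60/61

left sensor world pos  = (-4, -4); dL² = 61
right sensor world pos = (2, -4); dR² = 169
sL = 60/61 = 60/61
sR = 60/169 = 60/169
mL = -1/2·sL + -1/2·sR = -6900/10309
mR = 1·sL + 0·sR = 60/61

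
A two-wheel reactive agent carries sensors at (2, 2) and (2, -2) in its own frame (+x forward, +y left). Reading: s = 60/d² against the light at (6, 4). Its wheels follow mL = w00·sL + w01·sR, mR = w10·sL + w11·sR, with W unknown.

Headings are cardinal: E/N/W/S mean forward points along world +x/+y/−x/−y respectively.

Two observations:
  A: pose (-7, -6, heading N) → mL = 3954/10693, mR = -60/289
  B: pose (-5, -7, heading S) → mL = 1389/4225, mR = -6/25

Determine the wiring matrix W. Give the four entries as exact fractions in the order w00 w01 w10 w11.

obs A: pose=(-7,-6,N) → sL=60/289, sR=12/37, mL=3954/10693, mR=-60/289
obs B: pose=(-5,-7,S) → sL=6/25, sR=30/169, mL=1389/4225, mR=-6/25
sensor matrix S = [[60/289, 12/37], [6/25, 30/169]]; det S = -1851552/45177925
solve [mL_A; mL_B] = S·[w00; w01] and [mR_A; mR_B] = S·[w10; w11]:
  w00 = 1, w01 = 1/2, w10 = -1, w11 = 0

1 1/2 -1 0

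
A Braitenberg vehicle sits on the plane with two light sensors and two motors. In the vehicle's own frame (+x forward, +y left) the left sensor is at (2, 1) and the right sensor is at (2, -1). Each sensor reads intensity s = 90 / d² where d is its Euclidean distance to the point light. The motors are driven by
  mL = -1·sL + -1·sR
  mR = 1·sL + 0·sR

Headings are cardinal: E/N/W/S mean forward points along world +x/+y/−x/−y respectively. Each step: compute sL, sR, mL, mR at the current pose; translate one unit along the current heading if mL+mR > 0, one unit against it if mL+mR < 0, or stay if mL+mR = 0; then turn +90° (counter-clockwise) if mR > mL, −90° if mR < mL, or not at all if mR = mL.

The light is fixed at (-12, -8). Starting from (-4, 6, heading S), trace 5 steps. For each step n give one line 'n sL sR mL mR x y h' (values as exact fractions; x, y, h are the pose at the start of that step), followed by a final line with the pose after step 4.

0 2/5 90/193 -836/965 2/5 -4 6 S
1 45/178 45/148 -7335/13172 45/178 -4 7 E
2 18/65 90/353 -12204/22945 18/65 -5 7 N
3 45/97 9/25 -1998/2425 45/97 -5 6 W
4 2/5 90/193 -836/965 2/5 -4 6 S
final -4 7 E

n=0: pose=(-4,6,S); sL=2/5, sR=90/193; mL=-836/965, mR=2/5; mL+mR=-90/193 → advance -1; mR−mL=1222/965 → turn +1·90°
n=1: pose=(-4,7,E); sL=45/178, sR=45/148; mL=-7335/13172, mR=45/178; mL+mR=-45/148 → advance -1; mR−mL=10665/13172 → turn +1·90°
n=2: pose=(-5,7,N); sL=18/65, sR=90/353; mL=-12204/22945, mR=18/65; mL+mR=-90/353 → advance -1; mR−mL=18558/22945 → turn +1·90°
n=3: pose=(-5,6,W); sL=45/97, sR=9/25; mL=-1998/2425, mR=45/97; mL+mR=-9/25 → advance -1; mR−mL=3123/2425 → turn +1·90°
n=4: pose=(-4,6,S); sL=2/5, sR=90/193; mL=-836/965, mR=2/5; mL+mR=-90/193 → advance -1; mR−mL=1222/965 → turn +1·90°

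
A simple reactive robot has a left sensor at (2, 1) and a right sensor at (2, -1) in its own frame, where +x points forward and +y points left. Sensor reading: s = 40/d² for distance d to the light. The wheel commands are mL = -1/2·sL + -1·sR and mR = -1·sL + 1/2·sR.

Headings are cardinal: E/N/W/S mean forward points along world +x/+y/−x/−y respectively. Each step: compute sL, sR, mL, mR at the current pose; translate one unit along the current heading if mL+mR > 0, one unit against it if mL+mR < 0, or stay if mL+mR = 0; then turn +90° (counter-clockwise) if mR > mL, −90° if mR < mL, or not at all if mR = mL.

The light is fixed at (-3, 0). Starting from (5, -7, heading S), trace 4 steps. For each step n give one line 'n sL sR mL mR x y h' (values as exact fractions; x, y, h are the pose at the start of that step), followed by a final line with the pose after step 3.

0 20/81 4/13 -454/1053 -98/1053 5 -7 S
1 8/25 40/149 -1596/3725 -692/3725 5 -6 E
2 10/13 1/2 -23/26 -27/52 4 -6 N
3 40/89 40/61 -4780/5429 -660/5429 4 -7 W
final 5 -7 S

n=0: pose=(5,-7,S); sL=20/81, sR=4/13; mL=-454/1053, mR=-98/1053; mL+mR=-184/351 → advance -1; mR−mL=356/1053 → turn +1·90°
n=1: pose=(5,-6,E); sL=8/25, sR=40/149; mL=-1596/3725, mR=-692/3725; mL+mR=-2288/3725 → advance -1; mR−mL=904/3725 → turn +1·90°
n=2: pose=(4,-6,N); sL=10/13, sR=1/2; mL=-23/26, mR=-27/52; mL+mR=-73/52 → advance -1; mR−mL=19/52 → turn +1·90°
n=3: pose=(4,-7,W); sL=40/89, sR=40/61; mL=-4780/5429, mR=-660/5429; mL+mR=-5440/5429 → advance -1; mR−mL=4120/5429 → turn +1·90°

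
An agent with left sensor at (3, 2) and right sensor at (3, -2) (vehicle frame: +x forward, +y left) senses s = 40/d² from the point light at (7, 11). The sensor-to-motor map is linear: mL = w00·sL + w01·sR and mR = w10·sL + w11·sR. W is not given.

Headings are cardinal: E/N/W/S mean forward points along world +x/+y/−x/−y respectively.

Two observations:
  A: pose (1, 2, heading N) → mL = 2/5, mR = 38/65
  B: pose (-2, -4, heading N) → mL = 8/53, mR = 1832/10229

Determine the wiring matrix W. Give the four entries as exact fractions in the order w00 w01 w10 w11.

1 0 1/2 1/2

obs A: pose=(1,2,N) → sL=2/5, sR=10/13, mL=2/5, mR=38/65
obs B: pose=(-2,-4,N) → sL=8/53, sR=40/193, mL=8/53, mR=1832/10229
sensor matrix S = [[2/5, 10/13], [8/53, 40/193]]; det S = -4416/132977
solve [mL_A; mL_B] = S·[w00; w01] and [mR_A; mR_B] = S·[w10; w11]:
  w00 = 1, w01 = 0, w10 = 1/2, w11 = 1/2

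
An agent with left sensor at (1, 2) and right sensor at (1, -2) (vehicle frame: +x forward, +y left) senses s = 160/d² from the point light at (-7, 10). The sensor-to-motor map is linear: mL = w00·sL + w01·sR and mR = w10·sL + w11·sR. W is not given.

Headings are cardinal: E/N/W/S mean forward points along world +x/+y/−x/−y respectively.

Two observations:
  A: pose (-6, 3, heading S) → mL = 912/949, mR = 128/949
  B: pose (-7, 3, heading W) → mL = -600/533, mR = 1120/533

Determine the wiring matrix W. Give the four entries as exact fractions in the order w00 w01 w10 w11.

1 -1/2 -1/2 1/2

obs A: pose=(-6,3,S) → sL=160/73, sR=32/13, mL=912/949, mR=128/949
obs B: pose=(-7,3,W) → sL=80/41, sR=80/13, mL=-600/533, mR=1120/533
sensor matrix S = [[160/73, 32/13], [80/41, 80/13]]; det S = 337920/38909
solve [mL_A; mL_B] = S·[w00; w01] and [mR_A; mR_B] = S·[w10; w11]:
  w00 = 1, w01 = -1/2, w10 = -1/2, w11 = 1/2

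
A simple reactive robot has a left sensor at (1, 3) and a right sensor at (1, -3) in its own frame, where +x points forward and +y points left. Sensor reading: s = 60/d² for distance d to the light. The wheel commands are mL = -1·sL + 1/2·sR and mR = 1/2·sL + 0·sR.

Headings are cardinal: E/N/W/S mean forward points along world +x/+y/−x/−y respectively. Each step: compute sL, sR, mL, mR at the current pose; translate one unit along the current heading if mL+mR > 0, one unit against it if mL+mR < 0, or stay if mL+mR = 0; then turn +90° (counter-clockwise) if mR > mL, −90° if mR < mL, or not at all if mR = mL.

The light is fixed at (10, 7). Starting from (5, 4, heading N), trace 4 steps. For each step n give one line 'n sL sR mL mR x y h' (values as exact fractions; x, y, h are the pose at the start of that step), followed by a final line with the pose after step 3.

0 15/17 15/2 195/68 15/34 5 4 N
1 60/17 60/41 -1950/697 30/17 5 5 E
2 30/41 6 93/41 15/41 4 5 N
3 60/29 60/41 -1590/1189 30/29 4 6 E
final 3 6 N

n=0: pose=(5,4,N); sL=15/17, sR=15/2; mL=195/68, mR=15/34; mL+mR=225/68 → advance +1; mR−mL=-165/68 → turn -1·90°
n=1: pose=(5,5,E); sL=60/17, sR=60/41; mL=-1950/697, mR=30/17; mL+mR=-720/697 → advance -1; mR−mL=3180/697 → turn +1·90°
n=2: pose=(4,5,N); sL=30/41, sR=6; mL=93/41, mR=15/41; mL+mR=108/41 → advance +1; mR−mL=-78/41 → turn -1·90°
n=3: pose=(4,6,E); sL=60/29, sR=60/41; mL=-1590/1189, mR=30/29; mL+mR=-360/1189 → advance -1; mR−mL=2820/1189 → turn +1·90°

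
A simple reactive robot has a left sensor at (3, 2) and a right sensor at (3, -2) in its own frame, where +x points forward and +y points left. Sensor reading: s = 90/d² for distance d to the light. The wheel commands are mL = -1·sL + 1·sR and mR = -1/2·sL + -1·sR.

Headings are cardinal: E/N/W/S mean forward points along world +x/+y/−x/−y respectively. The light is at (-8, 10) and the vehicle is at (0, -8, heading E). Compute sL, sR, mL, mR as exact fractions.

90/377 90/521 -12960/196417 -57375/196417

left sensor world pos  = (3, -6); dL² = 377
right sensor world pos = (3, -10); dR² = 521
sL = 90/377 = 90/377
sR = 90/521 = 90/521
mL = -1·sL + 1·sR = -12960/196417
mR = -1/2·sL + -1·sR = -57375/196417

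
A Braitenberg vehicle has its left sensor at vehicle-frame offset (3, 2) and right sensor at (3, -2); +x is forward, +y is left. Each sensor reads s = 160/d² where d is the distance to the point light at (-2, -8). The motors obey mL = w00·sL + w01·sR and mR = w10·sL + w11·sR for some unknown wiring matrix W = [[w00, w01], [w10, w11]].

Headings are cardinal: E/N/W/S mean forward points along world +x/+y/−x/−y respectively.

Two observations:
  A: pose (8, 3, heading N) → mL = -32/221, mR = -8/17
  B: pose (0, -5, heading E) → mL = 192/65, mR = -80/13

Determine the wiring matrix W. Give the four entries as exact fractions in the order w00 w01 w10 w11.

obs A: pose=(8,3,N) → sL=8/13, sR=8/17, mL=-32/221, mR=-8/17
obs B: pose=(0,-5,E) → sL=16/5, sR=80/13, mL=192/65, mR=-80/13
sensor matrix S = [[8/13, 8/17], [16/5, 80/13]]; det S = 32768/14365
solve [mL_A; mL_B] = S·[w00; w01] and [mR_A; mR_B] = S·[w10; w11]:
  w00 = -1, w01 = 1, w10 = 0, w11 = -1

-1 1 0 -1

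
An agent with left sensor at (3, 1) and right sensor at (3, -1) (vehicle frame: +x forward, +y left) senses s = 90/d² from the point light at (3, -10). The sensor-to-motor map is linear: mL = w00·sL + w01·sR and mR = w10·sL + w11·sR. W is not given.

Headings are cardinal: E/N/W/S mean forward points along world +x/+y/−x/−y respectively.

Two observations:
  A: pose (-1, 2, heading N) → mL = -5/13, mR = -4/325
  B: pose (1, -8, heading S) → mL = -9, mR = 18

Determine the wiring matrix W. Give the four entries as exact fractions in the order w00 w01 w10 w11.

obs A: pose=(-1,2,N) → sL=9/25, sR=5/13, mL=-5/13, mR=-4/325
obs B: pose=(1,-8,S) → sL=45, sR=9, mL=-9, mR=18
sensor matrix S = [[9/25, 5/13], [45, 9]]; det S = -4572/325
solve [mL_A; mL_B] = S·[w00; w01] and [mR_A; mR_B] = S·[w10; w11]:
  w00 = 0, w01 = -1, w10 = 1/2, w11 = -1/2

0 -1 1/2 -1/2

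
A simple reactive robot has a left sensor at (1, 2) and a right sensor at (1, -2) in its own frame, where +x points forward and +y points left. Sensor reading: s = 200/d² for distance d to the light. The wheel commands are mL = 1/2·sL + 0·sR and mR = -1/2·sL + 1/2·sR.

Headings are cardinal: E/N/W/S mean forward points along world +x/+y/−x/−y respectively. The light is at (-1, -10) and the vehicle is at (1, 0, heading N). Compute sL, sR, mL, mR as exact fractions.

left sensor world pos  = (-1, 1); dL² = 121
right sensor world pos = (3, 1); dR² = 137
sL = 200/121 = 200/121
sR = 200/137 = 200/137
mL = 1/2·sL + 0·sR = 100/121
mR = -1/2·sL + 1/2·sR = -1600/16577

200/121 200/137 100/121 -1600/16577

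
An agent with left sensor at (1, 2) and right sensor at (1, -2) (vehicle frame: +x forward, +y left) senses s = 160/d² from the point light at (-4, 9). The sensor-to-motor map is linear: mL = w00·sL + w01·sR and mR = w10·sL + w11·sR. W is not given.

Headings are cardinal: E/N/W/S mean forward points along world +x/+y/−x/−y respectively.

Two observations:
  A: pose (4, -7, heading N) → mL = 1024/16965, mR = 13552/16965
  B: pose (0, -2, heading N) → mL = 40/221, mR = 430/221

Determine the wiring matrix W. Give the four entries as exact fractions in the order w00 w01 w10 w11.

obs A: pose=(4,-7,N) → sL=160/261, sR=32/65, mL=1024/16965, mR=13552/16965
obs B: pose=(0,-2,N) → sL=20/13, sR=20/17, mL=40/221, mR=430/221
sensor matrix S = [[160/261, 32/65], [20/13, 20/17]]; det S = -27136/749853
solve [mL_A; mL_B] = S·[w00; w01] and [mR_A; mR_B] = S·[w10; w11]:
  w00 = 1/2, w01 = -1/2, w10 = 1/2, w11 = 1

1/2 -1/2 1/2 1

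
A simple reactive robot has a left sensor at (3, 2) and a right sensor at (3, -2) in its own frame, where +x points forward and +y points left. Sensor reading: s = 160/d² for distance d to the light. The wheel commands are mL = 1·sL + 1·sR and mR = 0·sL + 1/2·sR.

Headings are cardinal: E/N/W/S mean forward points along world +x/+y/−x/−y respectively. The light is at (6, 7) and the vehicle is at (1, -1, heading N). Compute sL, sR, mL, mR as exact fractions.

left sensor world pos  = (-1, 2); dL² = 74
right sensor world pos = (3, 2); dR² = 34
sL = 160/74 = 80/37
sR = 160/34 = 80/17
mL = 1·sL + 1·sR = 4320/629
mR = 0·sL + 1/2·sR = 40/17

80/37 80/17 4320/629 40/17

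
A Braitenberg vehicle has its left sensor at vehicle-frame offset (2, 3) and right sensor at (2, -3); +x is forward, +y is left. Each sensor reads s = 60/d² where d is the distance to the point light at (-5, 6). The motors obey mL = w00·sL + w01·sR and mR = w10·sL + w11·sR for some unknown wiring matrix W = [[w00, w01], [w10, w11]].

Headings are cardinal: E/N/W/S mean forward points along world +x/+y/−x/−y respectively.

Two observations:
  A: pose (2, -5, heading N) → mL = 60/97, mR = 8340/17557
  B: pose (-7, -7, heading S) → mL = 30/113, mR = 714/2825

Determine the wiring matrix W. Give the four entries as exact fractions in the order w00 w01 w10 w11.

1 0 1/2 1/2

obs A: pose=(2,-5,N) → sL=60/97, sR=60/181, mL=60/97, mR=8340/17557
obs B: pose=(-7,-7,S) → sL=30/113, sR=6/25, mL=30/113, mR=714/2825
sensor matrix S = [[60/97, 60/181], [30/113, 6/25]]; det S = 599616/9919705
solve [mL_A; mL_B] = S·[w00; w01] and [mR_A; mR_B] = S·[w10; w11]:
  w00 = 1, w01 = 0, w10 = 1/2, w11 = 1/2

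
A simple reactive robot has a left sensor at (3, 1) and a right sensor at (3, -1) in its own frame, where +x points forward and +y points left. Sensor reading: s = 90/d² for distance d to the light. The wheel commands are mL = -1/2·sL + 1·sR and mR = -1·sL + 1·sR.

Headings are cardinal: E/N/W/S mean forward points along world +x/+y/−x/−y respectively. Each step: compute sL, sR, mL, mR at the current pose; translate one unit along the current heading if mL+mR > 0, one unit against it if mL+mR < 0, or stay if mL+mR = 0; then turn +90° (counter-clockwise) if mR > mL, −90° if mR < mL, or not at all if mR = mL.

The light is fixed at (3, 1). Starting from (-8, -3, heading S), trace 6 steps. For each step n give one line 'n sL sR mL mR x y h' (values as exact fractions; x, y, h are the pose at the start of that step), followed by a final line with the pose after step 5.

n=0: pose=(-8,-3,S); sL=90/149, sR=90/193; mL=4725/28757, mR=-3960/28757; mL+mR=765/28757 → advance +1; mR−mL=-45/149 → turn -1·90°
n=1: pose=(-8,-4,W); sL=45/116, sR=45/106; mL=2835/12296, mR=225/6148; mL+mR=3285/12296 → advance +1; mR−mL=-45/232 → turn -1·90°
n=2: pose=(-9,-4,N); sL=90/173, sR=18/25; mL=1989/4325, mR=864/4325; mL+mR=2853/4325 → advance +1; mR−mL=-45/173 → turn -1·90°
n=3: pose=(-9,-3,E); sL=1, sR=45/53; mL=37/106, mR=-8/53; mL+mR=21/106 → advance +1; mR−mL=-1/2 → turn -1·90°
n=4: pose=(-8,-3,S); sL=90/149, sR=90/193; mL=4725/28757, mR=-3960/28757; mL+mR=765/28757 → advance +1; mR−mL=-45/149 → turn -1·90°
n=5: pose=(-8,-4,W); sL=45/116, sR=45/106; mL=2835/12296, mR=225/6148; mL+mR=3285/12296 → advance +1; mR−mL=-45/232 → turn -1·90°

0 90/149 90/193 4725/28757 -3960/28757 -8 -3 S
1 45/116 45/106 2835/12296 225/6148 -8 -4 W
2 90/173 18/25 1989/4325 864/4325 -9 -4 N
3 1 45/53 37/106 -8/53 -9 -3 E
4 90/149 90/193 4725/28757 -3960/28757 -8 -3 S
5 45/116 45/106 2835/12296 225/6148 -8 -4 W
final -9 -4 N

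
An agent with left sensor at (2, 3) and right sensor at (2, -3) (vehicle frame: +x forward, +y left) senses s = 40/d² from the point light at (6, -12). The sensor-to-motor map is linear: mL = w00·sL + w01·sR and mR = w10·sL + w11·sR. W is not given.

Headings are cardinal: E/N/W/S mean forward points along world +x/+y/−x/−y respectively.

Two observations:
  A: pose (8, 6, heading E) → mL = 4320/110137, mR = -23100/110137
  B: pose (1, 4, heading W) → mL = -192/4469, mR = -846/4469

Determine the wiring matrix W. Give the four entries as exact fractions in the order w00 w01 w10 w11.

-1/2 1/2 -1/2 -1

obs A: pose=(8,6,E) → sL=40/457, sR=40/241, mL=4320/110137, mR=-23100/110137
obs B: pose=(1,4,W) → sL=20/109, sR=4/41, mL=-192/4469, mR=-846/4469
sensor matrix S = [[40/457, 40/241], [20/109, 4/41]]; det S = -10786560/492202253
solve [mL_A; mL_B] = S·[w00; w01] and [mR_A; mR_B] = S·[w10; w11]:
  w00 = -1/2, w01 = 1/2, w10 = -1/2, w11 = -1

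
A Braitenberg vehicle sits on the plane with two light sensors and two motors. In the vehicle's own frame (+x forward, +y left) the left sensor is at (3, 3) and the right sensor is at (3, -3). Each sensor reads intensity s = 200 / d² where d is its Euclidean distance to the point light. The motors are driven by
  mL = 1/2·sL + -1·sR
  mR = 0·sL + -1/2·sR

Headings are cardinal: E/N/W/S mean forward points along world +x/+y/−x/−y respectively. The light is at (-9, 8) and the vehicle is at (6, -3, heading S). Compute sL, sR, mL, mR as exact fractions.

left sensor world pos  = (9, -6); dL² = 520
right sensor world pos = (3, -6); dR² = 340
sL = 200/520 = 5/13
sR = 200/340 = 10/17
mL = 1/2·sL + -1·sR = -175/442
mR = 0·sL + -1/2·sR = -5/17

5/13 10/17 -175/442 -5/17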